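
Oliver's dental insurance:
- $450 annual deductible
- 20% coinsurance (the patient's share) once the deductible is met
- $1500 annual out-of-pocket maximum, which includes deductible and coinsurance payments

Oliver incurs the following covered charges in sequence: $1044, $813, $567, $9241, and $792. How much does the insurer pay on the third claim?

$453.60

Bill 1, $1044: $450 to deductible, leaving $594; 20% of $594 = $118.80. Patient owes $568.80 (running OOP $568.80). Plan pays $1044 − $568.80 = $475.20.
Bill 2, $813: 20% coinsurance on $813 = $162.60. Cost to patient: $162.60. OOP to date $731.40. Insurer: $813 − $162.60 = $650.40.
Bill 3, $567: deductible met; 20% of $567 = $113.40. Patient owes $113.40 (running OOP $844.80). Plan pays $567 − $113.40 = $453.60.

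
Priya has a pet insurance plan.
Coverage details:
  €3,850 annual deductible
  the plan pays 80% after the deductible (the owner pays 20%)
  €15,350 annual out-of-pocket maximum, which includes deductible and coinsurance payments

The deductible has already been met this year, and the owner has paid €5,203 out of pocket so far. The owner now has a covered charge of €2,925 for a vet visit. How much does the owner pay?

The deductible is already satisfied, so the full bill goes to coinsurance.
Owner's 20% share of €2,925 is €585.
Total out-of-pocket so far would be €5,203 + €585 = €5,788, below the €15,350 cap — no reduction.

€585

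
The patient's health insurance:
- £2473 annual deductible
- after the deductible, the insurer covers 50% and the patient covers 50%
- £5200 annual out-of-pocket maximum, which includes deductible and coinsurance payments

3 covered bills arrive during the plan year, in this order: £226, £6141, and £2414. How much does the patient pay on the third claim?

Bill 1, £226: all of it applies to the deductible. Patient owes £226 (running OOP £226).
Bill 2, £6141: £2247 to deductible, leaving £3894; 50% of £3894 = £1947. Patient pays £4194; OOP now £4420.
Bill 3, £2414: 50% coinsurance on £2414 = £1207. Adding that to £4420 gives £5627, past the £5200 cap; patient pays only £5200 − £4420 = £780.

£780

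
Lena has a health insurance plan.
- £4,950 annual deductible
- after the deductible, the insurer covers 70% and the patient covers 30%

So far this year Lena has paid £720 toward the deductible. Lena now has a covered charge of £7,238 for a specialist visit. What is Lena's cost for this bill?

Remaining deductible: £4,950 − £720 = £4,230.
That leaves £7,238 − £4,230 = £3,008 for coinsurance.
Coinsurance: £3,008 × 30% = £902.40.
Patient responsibility: £4,230 + £902.40 = £5,132.40.

£5,132.40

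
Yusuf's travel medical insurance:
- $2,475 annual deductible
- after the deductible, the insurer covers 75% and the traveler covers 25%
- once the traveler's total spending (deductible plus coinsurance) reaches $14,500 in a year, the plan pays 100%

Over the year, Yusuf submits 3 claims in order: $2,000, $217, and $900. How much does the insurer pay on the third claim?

$481.50

Claim 1 ($2,000): fully absorbed by the deductible. Traveler pays $2,000; OOP now $2,000. Plan pays $2,000 − $2,000 = $0.
Claim 2 ($217): all of it applies to the deductible. Traveler pays $217; OOP now $2,217. Plan pays $217 − $217 = $0.
Claim 3 ($900): $258 to deductible, leaving $642; coinsurance $642 × 25% = $160.50. Traveler owes $418.50 (running OOP $2,635.50). Insurer: $900 − $418.50 = $481.50.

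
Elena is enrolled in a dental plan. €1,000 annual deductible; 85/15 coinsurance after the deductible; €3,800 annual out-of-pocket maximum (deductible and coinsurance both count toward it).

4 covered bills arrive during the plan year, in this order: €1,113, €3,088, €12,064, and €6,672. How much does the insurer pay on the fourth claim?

Claim 1 — €1,113: €1,000 to deductible, leaving €113; 15% of €113 = €16.95. Cost to patient: €1,016.95. OOP to date €1,016.95. Plan pays €1,113 − €1,016.95 = €96.05.
Claim 2 — €3,088: deductible met; 15% of €3,088 = €463.20. Cost to patient: €463.20. OOP to date €1,480.15. Plan pays €3,088 − €463.20 = €2,624.80.
Claim 3 — €12,064: deductible met; 15% of €12,064 = €1,809.60. Cost to patient: €1,809.60. OOP to date €3,289.75. Insurer: €12,064 − €1,809.60 = €10,254.40.
Claim 4 — €6,672: deductible met; 15% of €6,672 = €1,000.80. Adding that to €3,289.75 gives €4,290.55, past the €3,800 cap; patient pays only €3,800 − €3,289.75 = €510.25. Plan pays €6,672 − €510.25 = €6,161.75.

€6,161.75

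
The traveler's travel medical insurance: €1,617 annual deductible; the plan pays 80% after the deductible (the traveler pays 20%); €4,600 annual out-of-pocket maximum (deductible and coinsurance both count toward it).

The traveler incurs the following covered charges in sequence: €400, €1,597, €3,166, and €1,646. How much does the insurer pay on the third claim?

Claim 1 (€400): all of it applies to the deductible. Traveler pays €400; OOP now €400. Insurer: €400 − €400 = €0.
Claim 2 (€1,597): €1,217 to deductible, leaving €380; coinsurance €380 × 20% = €76. Traveler owes €1,293 (running OOP €1,693). Plan pays €1,597 − €1,293 = €304.
Claim 3 (€3,166): deductible met; 20% of €3,166 = €633.20. Traveler owes €633.20 (running OOP €2,326.20). Insurer: €3,166 − €633.20 = €2,532.80.

€2,532.80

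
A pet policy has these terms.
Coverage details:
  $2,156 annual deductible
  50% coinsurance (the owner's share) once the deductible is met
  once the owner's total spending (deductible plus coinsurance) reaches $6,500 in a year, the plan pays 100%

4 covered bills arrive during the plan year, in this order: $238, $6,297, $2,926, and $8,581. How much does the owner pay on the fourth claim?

$691.50

Claim 1 — $238: all of it applies to the deductible. Cost to owner: $238. OOP to date $238.
Claim 2 — $6,297: $1,918 finishes the deductible; $4,379 goes to coinsurance; owner's 50% is $2,189.50. Cost to owner: $4,107.50. OOP to date $4,345.50.
Claim 3 — $2,926: deductible met; 50% of $2,926 = $1,463. Owner pays $1,463; OOP now $5,808.50.
Claim 4 — $8,581: 50% coinsurance on $8,581 = $4,290.50. Adding that to $5,808.50 gives $10,099, past the $6,500 cap; owner pays only $6,500 − $5,808.50 = $691.50.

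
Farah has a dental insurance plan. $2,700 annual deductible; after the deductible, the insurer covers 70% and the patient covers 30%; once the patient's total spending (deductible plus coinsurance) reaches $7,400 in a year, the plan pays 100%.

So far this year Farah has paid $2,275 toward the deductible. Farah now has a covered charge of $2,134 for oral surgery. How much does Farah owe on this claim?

$2,275 of the $2,700 deductible is already met, leaving $425.
The remaining $1,709 (= $2,134 − $425) moves to coinsurance.
30% of $1,709 = $512.70 falls to the patient.
So the patient owes $425 + $512.70 = $937.70 before any cap.
Total out-of-pocket so far would be $2,275 + $937.70 = $3,212.70, below the $7,400 cap — no reduction.

$937.70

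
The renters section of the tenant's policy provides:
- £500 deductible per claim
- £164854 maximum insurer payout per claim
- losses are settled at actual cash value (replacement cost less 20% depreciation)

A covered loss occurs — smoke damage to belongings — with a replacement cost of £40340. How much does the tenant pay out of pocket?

£8568

Actual cash value after 20% depreciation: £40340 × 80% = £32272.
Less the £500 deductible: £32272 − £500 = £31772.
That's under the £164854 cap, so the insurer reimburses the full £31772.
The tenant bears the rest of the original loss: £40340 − £31772 = £8568.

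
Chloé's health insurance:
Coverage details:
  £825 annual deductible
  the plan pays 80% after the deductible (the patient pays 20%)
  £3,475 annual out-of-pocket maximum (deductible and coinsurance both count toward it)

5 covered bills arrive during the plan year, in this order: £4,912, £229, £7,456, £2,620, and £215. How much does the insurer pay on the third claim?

Claim 1 (£4,912): £825 to deductible, leaving £4,087; coinsurance £4,087 × 20% = £817.40. Patient pays £1,642.40; OOP now £1,642.40. Plan pays £4,912 − £1,642.40 = £3,269.60.
Claim 2 (£229): deductible met; 20% of £229 = £45.80. Patient pays £45.80; OOP now £1,688.20. Plan pays £229 − £45.80 = £183.20.
Claim 3 (£7,456): deductible met; 20% of £7,456 = £1,491.20. Patient pays £1,491.20; OOP now £3,179.40. Plan pays £7,456 − £1,491.20 = £5,964.80.

£5,964.80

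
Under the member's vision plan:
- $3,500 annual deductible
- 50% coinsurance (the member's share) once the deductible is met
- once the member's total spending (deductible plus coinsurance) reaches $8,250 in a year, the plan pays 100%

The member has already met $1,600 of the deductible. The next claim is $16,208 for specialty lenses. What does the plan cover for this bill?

$1,600 of the $3,500 deductible is already met, leaving $1,900.
The remaining $14,308 (= $16,208 − $1,900) moves to coinsurance.
Member's 50% share of $14,308 is $7,154.
That puts the member's cost at $1,900 + $7,154 = $9,054 before any cap.
That would bring total out-of-pocket to $10,654, past the $8,250 cap. The member is capped at $8,250 − $1,600 = $6,650 on this claim.
The insurer covers the remainder: $16,208 − $6,650 = $9,558.

$9,558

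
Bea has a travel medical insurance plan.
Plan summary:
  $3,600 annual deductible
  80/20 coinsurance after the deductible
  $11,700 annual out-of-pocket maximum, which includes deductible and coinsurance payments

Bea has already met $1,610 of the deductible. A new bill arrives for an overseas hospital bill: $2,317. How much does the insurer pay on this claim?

Remaining deductible: $3,600 − $1,610 = $1,990.
That leaves $2,317 − $1,990 = $327 for coinsurance.
Coinsurance: $327 × 20% = $65.40.
So the traveler owes $1,990 + $65.40 = $2,055.40 before any cap.
Year-to-date out-of-pocket becomes $1,610 + $2,055.40 = $3,665.40, still under the $11,700 maximum, so no cap applies.
Insurer pays the balance: $2,317 − $2,055.40 = $261.60.

$261.60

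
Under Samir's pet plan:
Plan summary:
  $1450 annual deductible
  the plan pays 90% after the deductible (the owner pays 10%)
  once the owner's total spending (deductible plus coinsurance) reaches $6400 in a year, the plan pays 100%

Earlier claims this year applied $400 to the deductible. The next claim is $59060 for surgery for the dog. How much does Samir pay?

$400 of the $1450 deductible is already met, leaving $1050.
That leaves $59060 − $1050 = $58010 for coinsurance.
Coinsurance: $58010 × 10% = $5801.
So the owner owes $1050 + $5801 = $6851 before any cap.
Adding $6851 to the $400 already spent would give $7251, which exceeds the $6400 cap; the owner pays just $6400 − $400 = $6000.

$6000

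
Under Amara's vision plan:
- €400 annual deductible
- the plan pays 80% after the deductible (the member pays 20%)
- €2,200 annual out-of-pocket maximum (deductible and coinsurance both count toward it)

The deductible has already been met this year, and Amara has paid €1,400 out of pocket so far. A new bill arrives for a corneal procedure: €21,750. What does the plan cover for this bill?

€20,950

The deductible is already satisfied, so the full bill goes to coinsurance.
Coinsurance: €21,750 × 20% = €4,350.
That would bring total out-of-pocket to €5,750, past the €2,200 cap. The member is capped at €2,200 − €1,400 = €800 on this claim.
The plan picks up €21,750 − €800 = €20,950.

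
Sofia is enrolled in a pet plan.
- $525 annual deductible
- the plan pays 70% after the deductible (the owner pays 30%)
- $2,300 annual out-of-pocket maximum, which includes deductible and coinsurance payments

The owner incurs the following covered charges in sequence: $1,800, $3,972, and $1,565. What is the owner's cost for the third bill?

Bill 1, $1,800: deductible takes $525, $1,275 remains; coinsurance $1,275 × 30% = $382.50. Cost to owner: $907.50. OOP to date $907.50.
Bill 2, $3,972: deductible already satisfied, so owner's share is 30% × $3,972 = $1,191.60. Owner owes $1,191.60 (running OOP $2,099.10).
Bill 3, $1,565: deductible already satisfied, so owner's share is 30% × $1,565 = $469.50. That would push OOP to $2,568.60, over the $2,300 cap, so owner pays $2,300 − $2,099.10 = $200.90.

$200.90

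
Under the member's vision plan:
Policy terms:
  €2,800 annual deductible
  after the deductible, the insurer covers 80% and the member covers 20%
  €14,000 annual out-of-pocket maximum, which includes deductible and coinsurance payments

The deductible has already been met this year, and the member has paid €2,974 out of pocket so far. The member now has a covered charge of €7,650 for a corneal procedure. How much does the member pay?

The deductible is already satisfied, so the full bill goes to coinsurance.
20% of €7,650 = €1,530 falls to the member.
Total out-of-pocket so far would be €2,974 + €1,530 = €4,504, below the €14,000 cap — no reduction.

€1,530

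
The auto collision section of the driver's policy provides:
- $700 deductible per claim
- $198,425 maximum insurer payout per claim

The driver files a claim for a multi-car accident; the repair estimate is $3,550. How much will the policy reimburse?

Subtract the deductible: $3,550 − $700 = $2,850.
$2,850 ≤ $198,425, so the limit doesn't bind; insurer pays $2,850.

$2,850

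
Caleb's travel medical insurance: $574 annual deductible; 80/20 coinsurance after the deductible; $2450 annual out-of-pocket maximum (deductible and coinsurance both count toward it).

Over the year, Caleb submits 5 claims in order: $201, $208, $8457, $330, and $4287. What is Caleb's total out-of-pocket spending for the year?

Claim 1 — $201: fully absorbed by the deductible. Traveler pays $201; OOP now $201.
Claim 2 — $208: all of it applies to the deductible. Traveler owes $208 (running OOP $409).
Claim 3 — $8457: deductible takes $165, $8292 remains; traveler's 20% is $1658.40. Traveler pays $1823.40; OOP now $2232.40.
Claim 4 — $330: 20% coinsurance on $330 = $66. Traveler owes $66 (running OOP $2298.40).
Claim 5 — $4287: deductible already satisfied, so traveler's share is 20% × $4287 = $857.40. That would push OOP to $3155.80, over the $2450 cap, so traveler pays $2450 − $2298.40 = $151.60.
Summing the traveler's payments: $201 + $208 + $1823.40 + $66 + $151.60 = $2450.

$2450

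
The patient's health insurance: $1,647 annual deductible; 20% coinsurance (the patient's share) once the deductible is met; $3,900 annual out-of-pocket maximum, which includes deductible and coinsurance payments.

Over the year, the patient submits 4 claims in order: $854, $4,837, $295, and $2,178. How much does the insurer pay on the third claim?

Bill 1, $854: all of it applies to the deductible. Patient pays $854; OOP now $854. Plan pays $854 − $854 = $0.
Bill 2, $4,837: deductible takes $793, $4,044 remains; 20% of $4,044 = $808.80. Cost to patient: $1,601.80. OOP to date $2,455.80. Plan pays $4,837 − $1,601.80 = $3,235.20.
Bill 3, $295: deductible met; 20% of $295 = $59. Cost to patient: $59. OOP to date $2,514.80. Plan pays $295 − $59 = $236.

$236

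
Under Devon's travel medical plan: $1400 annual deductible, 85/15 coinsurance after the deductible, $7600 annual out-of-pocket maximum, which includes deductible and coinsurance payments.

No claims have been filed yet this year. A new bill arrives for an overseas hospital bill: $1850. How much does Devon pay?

Deductible not yet touched, so the first $1400 of the bill goes to the deductible.
That leaves $1850 − $1400 = $450 for coinsurance.
Coinsurance: $450 × 15% = $67.50.
That puts the traveler's cost at $1400 + $67.50 = $1467.50 before any cap.
Total out-of-pocket so far would be $0 + $1467.50 = $1467.50, below the $7600 cap — no reduction.

$1467.50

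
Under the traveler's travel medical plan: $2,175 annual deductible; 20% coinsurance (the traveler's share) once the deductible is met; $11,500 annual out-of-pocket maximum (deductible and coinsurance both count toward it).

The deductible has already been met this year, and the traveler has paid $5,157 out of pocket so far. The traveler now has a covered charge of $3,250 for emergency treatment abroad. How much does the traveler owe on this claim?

The deductible is already satisfied, so the full bill goes to coinsurance.
Coinsurance: $3,250 × 20% = $650.
Cumulative spending $5,157 + $650 = $5,807 stays under the $11,500 maximum.

$650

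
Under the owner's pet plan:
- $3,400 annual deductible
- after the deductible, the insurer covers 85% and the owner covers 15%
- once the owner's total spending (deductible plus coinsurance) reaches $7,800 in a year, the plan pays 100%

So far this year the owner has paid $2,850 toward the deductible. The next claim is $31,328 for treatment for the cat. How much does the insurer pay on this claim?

Remaining deductible: $3,400 − $2,850 = $550.
After the $550 deductible portion, $31,328 − $550 = $30,778 is subject to coinsurance.
Owner's 15% share of $30,778 is $4,616.70.
That puts the owner's cost at $550 + $4,616.70 = $5,166.70 before any cap.
That would bring total out-of-pocket to $8,016.70, past the $7,800 cap. The owner is capped at $7,800 − $2,850 = $4,950 on this claim.
Insurer pays the balance: $31,328 − $4,950 = $26,378.

$26,378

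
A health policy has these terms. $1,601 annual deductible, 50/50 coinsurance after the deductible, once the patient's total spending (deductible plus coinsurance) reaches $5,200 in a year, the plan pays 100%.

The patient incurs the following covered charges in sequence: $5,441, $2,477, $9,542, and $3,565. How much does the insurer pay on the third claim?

Claim 1 ($5,441): $1,601 finishes the deductible; $3,840 goes to coinsurance; 50% of $3,840 = $1,920. Cost to patient: $3,521. OOP to date $3,521. Plan pays $5,441 − $3,521 = $1,920.
Claim 2 ($2,477): deductible already satisfied, so patient's share is 50% × $2,477 = $1,238.50. Patient owes $1,238.50 (running OOP $4,759.50). Plan pays $2,477 − $1,238.50 = $1,238.50.
Claim 3 ($9,542): deductible already satisfied, so patient's share is 50% × $9,542 = $4,771. OOP would hit $9,530.50 > $5,200, so the cap limits the patient to $5,200 − $4,759.50 = $440.50. Plan pays $9,542 − $440.50 = $9,101.50.

$9,101.50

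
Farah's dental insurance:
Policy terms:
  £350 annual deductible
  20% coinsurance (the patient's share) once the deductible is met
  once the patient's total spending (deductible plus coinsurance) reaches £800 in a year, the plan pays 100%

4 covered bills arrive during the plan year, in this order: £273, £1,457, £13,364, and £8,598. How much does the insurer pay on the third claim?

Claim 1 (£273): all of it applies to the deductible. Patient pays £273; OOP now £273. Insurer: £273 − £273 = £0.
Claim 2 (£1,457): deductible takes £77, £1,380 remains; 20% of £1,380 = £276. Patient owes £353 (running OOP £626). Plan pays £1,457 − £353 = £1,104.
Claim 3 (£13,364): deductible met; 20% of £13,364 = £2,672.80. That would push OOP to £3,298.80, over the £800 cap, so patient pays £800 − £626 = £174. Plan pays £13,364 − £174 = £13,190.

£13,190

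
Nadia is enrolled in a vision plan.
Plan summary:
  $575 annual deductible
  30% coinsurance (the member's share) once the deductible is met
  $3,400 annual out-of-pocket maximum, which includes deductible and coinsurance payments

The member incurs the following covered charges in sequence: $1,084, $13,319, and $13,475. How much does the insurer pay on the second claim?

$10,646.70

#1 ($1,084): $575 to deductible, leaving $509; coinsurance $509 × 30% = $152.70. Cost to member: $727.70. OOP to date $727.70. Plan pays $1,084 − $727.70 = $356.30.
#2 ($13,319): deductible met; 30% of $13,319 = $3,995.70. OOP would hit $4,723.40 > $3,400, so the cap limits the member to $3,400 − $727.70 = $2,672.30. Insurer: $13,319 − $2,672.30 = $10,646.70.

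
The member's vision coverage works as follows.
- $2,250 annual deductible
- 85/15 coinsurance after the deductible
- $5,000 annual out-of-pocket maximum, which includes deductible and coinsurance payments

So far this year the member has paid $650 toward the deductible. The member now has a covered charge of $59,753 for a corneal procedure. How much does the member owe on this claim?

Remaining deductible: $2,250 − $650 = $1,600.
After the $1,600 deductible portion, $59,753 − $1,600 = $58,153 is subject to coinsurance.
Member's 15% share of $58,153 is $8,722.95.
That puts the member's cost at $1,600 + $8,722.95 = $10,322.95 before any cap.
Year-to-date out-of-pocket would reach $650 + $10,322.95 = $10,972.95, above the $5,000 maximum, so the member pays only $5,000 − $650 = $4,350.

$4,350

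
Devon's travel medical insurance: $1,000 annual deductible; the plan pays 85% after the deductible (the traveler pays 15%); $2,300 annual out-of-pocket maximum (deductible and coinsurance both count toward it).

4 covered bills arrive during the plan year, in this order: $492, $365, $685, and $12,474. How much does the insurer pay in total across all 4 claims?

Bill 1, $492: all of it applies to the deductible. Traveler owes $492 (running OOP $492). Plan pays $492 − $492 = $0.
Bill 2, $365: fully absorbed by the deductible. Traveler pays $365; OOP now $857. Plan pays $365 − $365 = $0.
Bill 3, $685: $143 finishes the deductible; $542 goes to coinsurance; 15% of $542 = $81.30. Traveler owes $224.30 (running OOP $1,081.30). Insurer: $685 − $224.30 = $460.70.
Bill 4, $12,474: 15% coinsurance on $12,474 = $1,871.10. OOP would hit $2,952.40 > $2,300, so the cap limits the traveler to $2,300 − $1,081.30 = $1,218.70. Plan pays $12,474 − $1,218.70 = $11,255.30.
Insurer total: $0 + $0 + $460.70 + $11,255.30 = $11,716.

$11,716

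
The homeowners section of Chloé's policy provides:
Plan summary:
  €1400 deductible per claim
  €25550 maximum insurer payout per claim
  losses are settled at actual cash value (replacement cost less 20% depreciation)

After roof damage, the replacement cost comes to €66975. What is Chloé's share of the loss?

Actual cash value after 20% depreciation: €66975 × 80% = €53580.
Less the €1400 deductible: €53580 − €1400 = €52180.
Since €52180 > €25550, the payout is capped at €25550.
Homeowner's share is the uncovered remainder: €66975 − €25550 = €41425.

€41425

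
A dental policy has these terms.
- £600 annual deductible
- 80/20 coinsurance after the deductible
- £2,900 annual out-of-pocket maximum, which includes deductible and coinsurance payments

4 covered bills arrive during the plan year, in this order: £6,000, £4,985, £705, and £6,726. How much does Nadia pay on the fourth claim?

£82

Bill 1, £6,000: £600 to deductible, leaving £5,400; 20% of £5,400 = £1,080. Patient pays £1,680; OOP now £1,680.
Bill 2, £4,985: deductible met; 20% of £4,985 = £997. Patient owes £997 (running OOP £2,677).
Bill 3, £705: 20% coinsurance on £705 = £141. Patient pays £141; OOP now £2,818.
Bill 4, £6,726: deductible met; 20% of £6,726 = £1,345.20. That would push OOP to £4,163.20, over the £2,900 cap, so patient pays £2,900 − £2,818 = £82.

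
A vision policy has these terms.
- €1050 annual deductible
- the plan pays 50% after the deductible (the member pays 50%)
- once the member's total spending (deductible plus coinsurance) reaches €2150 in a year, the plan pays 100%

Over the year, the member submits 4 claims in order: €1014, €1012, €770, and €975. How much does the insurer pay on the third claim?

Bill 1, €1014: fully absorbed by the deductible. Member owes €1014 (running OOP €1014). Insurer: €1014 − €1014 = €0.
Bill 2, €1012: €36 finishes the deductible; €976 goes to coinsurance; 50% of €976 = €488. Member owes €524 (running OOP €1538). Plan pays €1012 − €524 = €488.
Bill 3, €770: deductible met; 50% of €770 = €385. Cost to member: €385. OOP to date €1923. Plan pays €770 − €385 = €385.

€385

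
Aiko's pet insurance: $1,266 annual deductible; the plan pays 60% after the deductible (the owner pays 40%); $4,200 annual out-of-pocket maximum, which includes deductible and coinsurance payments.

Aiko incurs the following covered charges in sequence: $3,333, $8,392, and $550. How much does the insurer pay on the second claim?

$6,284.80

Claim 1 — $3,333: deductible takes $1,266, $2,067 remains; coinsurance $2,067 × 40% = $826.80. Owner pays $2,092.80; OOP now $2,092.80. Plan pays $3,333 − $2,092.80 = $1,240.20.
Claim 2 — $8,392: deductible already satisfied, so owner's share is 40% × $8,392 = $3,356.80. Adding that to $2,092.80 gives $5,449.60, past the $4,200 cap; owner pays only $4,200 − $2,092.80 = $2,107.20. Insurer: $8,392 − $2,107.20 = $6,284.80.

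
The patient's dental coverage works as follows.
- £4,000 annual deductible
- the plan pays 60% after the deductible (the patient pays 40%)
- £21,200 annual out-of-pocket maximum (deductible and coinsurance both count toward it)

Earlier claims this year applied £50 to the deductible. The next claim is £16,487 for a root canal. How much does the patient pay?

£8,964.80

£50 of the £4,000 deductible is already met, leaving £3,950.
The remaining £12,537 (= £16,487 − £3,950) moves to coinsurance.
Coinsurance: £12,537 × 40% = £5,014.80.
Patient responsibility before any cap: £3,950 + £5,014.80 = £8,964.80.
Year-to-date out-of-pocket becomes £50 + £8,964.80 = £9,014.80, still under the £21,200 maximum, so no cap applies.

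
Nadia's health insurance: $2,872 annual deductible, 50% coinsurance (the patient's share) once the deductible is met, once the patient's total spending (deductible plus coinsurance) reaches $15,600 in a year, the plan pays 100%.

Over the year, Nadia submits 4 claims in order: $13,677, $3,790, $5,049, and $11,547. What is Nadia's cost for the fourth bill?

$2,906

Claim 1 — $13,677: $2,872 to deductible, leaving $10,805; coinsurance $10,805 × 50% = $5,402.50. Patient owes $8,274.50 (running OOP $8,274.50).
Claim 2 — $3,790: 50% coinsurance on $3,790 = $1,895. Patient pays $1,895; OOP now $10,169.50.
Claim 3 — $5,049: 50% coinsurance on $5,049 = $2,524.50. Patient owes $2,524.50 (running OOP $12,694).
Claim 4 — $11,547: 50% coinsurance on $11,547 = $5,773.50. Adding that to $12,694 gives $18,467.50, past the $15,600 cap; patient pays only $15,600 − $12,694 = $2,906.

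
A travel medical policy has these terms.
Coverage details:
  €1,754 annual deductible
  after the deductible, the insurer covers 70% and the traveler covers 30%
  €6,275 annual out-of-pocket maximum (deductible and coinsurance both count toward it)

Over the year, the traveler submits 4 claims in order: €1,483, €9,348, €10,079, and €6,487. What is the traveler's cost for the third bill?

Claim 1 — €1,483: fully absorbed by the deductible. Cost to traveler: €1,483. OOP to date €1,483.
Claim 2 — €9,348: deductible takes €271, €9,077 remains; 30% of €9,077 = €2,723.10. Traveler pays €2,994.10; OOP now €4,477.10.
Claim 3 — €10,079: deductible already satisfied, so traveler's share is 30% × €10,079 = €3,023.70. OOP would hit €7,500.80 > €6,275, so the cap limits the traveler to €6,275 − €4,477.10 = €1,797.90.

€1,797.90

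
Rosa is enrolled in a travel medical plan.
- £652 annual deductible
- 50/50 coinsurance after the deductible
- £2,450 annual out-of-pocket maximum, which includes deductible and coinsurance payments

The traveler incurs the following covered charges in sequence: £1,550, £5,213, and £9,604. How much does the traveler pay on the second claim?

Claim 1 (£1,550): £652 finishes the deductible; £898 goes to coinsurance; coinsurance £898 × 50% = £449. Traveler owes £1,101 (running OOP £1,101).
Claim 2 (£5,213): deductible met; 50% of £5,213 = £2,606.50. Adding that to £1,101 gives £3,707.50, past the £2,450 cap; traveler pays only £2,450 − £1,101 = £1,349.

£1,349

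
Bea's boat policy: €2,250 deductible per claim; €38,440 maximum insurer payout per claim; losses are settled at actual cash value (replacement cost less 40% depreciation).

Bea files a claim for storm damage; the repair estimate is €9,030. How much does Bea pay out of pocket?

Actual cash value after 40% depreciation: €9,030 × 60% = €5,418.
Less the €2,250 deductible: €5,418 − €2,250 = €3,168.
€3,168 ≤ €38,440, so the limit doesn't bind; insurer pays €3,168.
Out of pocket: €9,030 − €3,168 = €5,862.

€5,862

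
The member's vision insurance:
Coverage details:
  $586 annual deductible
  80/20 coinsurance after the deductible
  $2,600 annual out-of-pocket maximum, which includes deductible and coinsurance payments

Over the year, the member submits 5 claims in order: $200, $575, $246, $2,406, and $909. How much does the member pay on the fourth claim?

$481.20

Claim 1 — $200: fully absorbed by the deductible. Member owes $200 (running OOP $200).
Claim 2 — $575: $386 finishes the deductible; $189 goes to coinsurance; 20% of $189 = $37.80. Member pays $423.80; OOP now $623.80.
Claim 3 — $246: deductible already satisfied, so member's share is 20% × $246 = $49.20. Member owes $49.20 (running OOP $673).
Claim 4 — $2,406: 20% coinsurance on $2,406 = $481.20. Member owes $481.20 (running OOP $1,154.20).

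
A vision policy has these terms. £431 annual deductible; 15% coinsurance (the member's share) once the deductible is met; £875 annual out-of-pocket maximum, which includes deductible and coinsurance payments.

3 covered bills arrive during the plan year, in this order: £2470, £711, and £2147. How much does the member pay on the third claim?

£31.50

#1 (£2470): £431 finishes the deductible; £2039 goes to coinsurance; coinsurance £2039 × 15% = £305.85. Cost to member: £736.85. OOP to date £736.85.
#2 (£711): deductible already satisfied, so member's share is 15% × £711 = £106.65. Member pays £106.65; OOP now £843.50.
#3 (£2147): 15% coinsurance on £2147 = £322.05. OOP would hit £1165.55 > £875, so the cap limits the member to £875 − £843.50 = £31.50.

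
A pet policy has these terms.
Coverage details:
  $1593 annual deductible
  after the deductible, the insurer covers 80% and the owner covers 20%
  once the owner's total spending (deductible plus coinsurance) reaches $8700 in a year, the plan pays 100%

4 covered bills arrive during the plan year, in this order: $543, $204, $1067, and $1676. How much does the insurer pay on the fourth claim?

#1 ($543): fully absorbed by the deductible. Owner pays $543; OOP now $543. Insurer: $543 − $543 = $0.
#2 ($204): fully absorbed by the deductible. Owner pays $204; OOP now $747. Plan pays $204 − $204 = $0.
#3 ($1067): deductible takes $846, $221 remains; owner's 20% is $44.20. Owner owes $890.20 (running OOP $1637.20). Insurer: $1067 − $890.20 = $176.80.
#4 ($1676): deductible met; 20% of $1676 = $335.20. Owner owes $335.20 (running OOP $1972.40). Insurer: $1676 − $335.20 = $1340.80.

$1340.80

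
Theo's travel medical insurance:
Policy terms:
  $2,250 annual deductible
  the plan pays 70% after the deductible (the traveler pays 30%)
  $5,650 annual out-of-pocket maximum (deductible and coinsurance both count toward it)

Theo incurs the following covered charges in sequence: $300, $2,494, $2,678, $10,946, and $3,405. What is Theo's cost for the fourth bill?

Claim 1 — $300: all of it applies to the deductible. Traveler owes $300 (running OOP $300).
Claim 2 — $2,494: deductible takes $1,950, $544 remains; coinsurance $544 × 30% = $163.20. Traveler owes $2,113.20 (running OOP $2,413.20).
Claim 3 — $2,678: deductible already satisfied, so traveler's share is 30% × $2,678 = $803.40. Traveler pays $803.40; OOP now $3,216.60.
Claim 4 — $10,946: 30% coinsurance on $10,946 = $3,283.80. OOP would hit $6,500.40 > $5,650, so the cap limits the traveler to $5,650 − $3,216.60 = $2,433.40.

$2,433.40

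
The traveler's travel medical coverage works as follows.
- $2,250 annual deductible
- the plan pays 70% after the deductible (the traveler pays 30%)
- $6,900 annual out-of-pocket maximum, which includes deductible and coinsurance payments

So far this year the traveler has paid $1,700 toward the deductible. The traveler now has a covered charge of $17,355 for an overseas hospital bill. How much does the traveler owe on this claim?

$5,200

$1,700 of the $2,250 deductible is already met, leaving $550.
The remaining $16,805 (= $17,355 − $550) moves to coinsurance.
30% of $16,805 = $5,041.50 falls to the traveler.
So the traveler owes $550 + $5,041.50 = $5,591.50 before any cap.
Adding $5,591.50 to the $1,700 already spent would give $7,291.50, which exceeds the $6,900 cap; the traveler pays just $6,900 − $1,700 = $5,200.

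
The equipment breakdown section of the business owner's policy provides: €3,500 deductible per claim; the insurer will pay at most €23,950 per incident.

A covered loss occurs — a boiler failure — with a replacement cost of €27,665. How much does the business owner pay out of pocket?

Less the €3,500 deductible: €27,665 − €3,500 = €24,165.
The €23,950 per-incident cap binds; insurer pays €23,950.
The business owner bears the rest of the original loss: €27,665 − €23,950 = €3,715.

€3,715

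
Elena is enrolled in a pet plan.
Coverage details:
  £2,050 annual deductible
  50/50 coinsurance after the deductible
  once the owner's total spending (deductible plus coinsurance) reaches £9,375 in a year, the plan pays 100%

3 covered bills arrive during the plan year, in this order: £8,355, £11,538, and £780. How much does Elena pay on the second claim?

#1 (£8,355): £2,050 finishes the deductible; £6,305 goes to coinsurance; owner's 50% is £3,152.50. Cost to owner: £5,202.50. OOP to date £5,202.50.
#2 (£11,538): 50% coinsurance on £11,538 = £5,769. OOP would hit £10,971.50 > £9,375, so the cap limits the owner to £9,375 − £5,202.50 = £4,172.50.

£4,172.50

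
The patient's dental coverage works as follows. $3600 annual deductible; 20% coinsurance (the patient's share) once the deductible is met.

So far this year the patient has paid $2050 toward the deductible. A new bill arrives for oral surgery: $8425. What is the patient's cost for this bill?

$2050 of the $3600 deductible is already met, leaving $1550.
That leaves $8425 − $1550 = $6875 for coinsurance.
20% of $6875 = $1375 falls to the patient.
That puts the patient's cost at $1550 + $1375 = $2925.

$2925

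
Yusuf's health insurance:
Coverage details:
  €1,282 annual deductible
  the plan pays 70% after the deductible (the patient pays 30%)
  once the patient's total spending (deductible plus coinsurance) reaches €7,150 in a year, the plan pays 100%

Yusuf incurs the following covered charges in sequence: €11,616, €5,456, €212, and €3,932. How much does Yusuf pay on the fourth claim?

€1,067.40

Bill 1, €11,616: €1,282 finishes the deductible; €10,334 goes to coinsurance; coinsurance €10,334 × 30% = €3,100.20. Patient pays €4,382.20; OOP now €4,382.20.
Bill 2, €5,456: 30% coinsurance on €5,456 = €1,636.80. Patient owes €1,636.80 (running OOP €6,019).
Bill 3, €212: deductible already satisfied, so patient's share is 30% × €212 = €63.60. Patient pays €63.60; OOP now €6,082.60.
Bill 4, €3,932: deductible met; 30% of €3,932 = €1,179.60. OOP would hit €7,262.20 > €7,150, so the cap limits the patient to €7,150 − €6,082.60 = €1,067.40.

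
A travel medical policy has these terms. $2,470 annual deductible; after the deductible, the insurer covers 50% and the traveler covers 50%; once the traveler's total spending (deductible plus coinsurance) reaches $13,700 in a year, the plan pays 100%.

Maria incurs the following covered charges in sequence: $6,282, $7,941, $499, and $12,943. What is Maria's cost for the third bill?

$249.50

Claim 1 — $6,282: deductible takes $2,470, $3,812 remains; traveler's 50% is $1,906. Cost to traveler: $4,376. OOP to date $4,376.
Claim 2 — $7,941: deductible already satisfied, so traveler's share is 50% × $7,941 = $3,970.50. Traveler pays $3,970.50; OOP now $8,346.50.
Claim 3 — $499: deductible already satisfied, so traveler's share is 50% × $499 = $249.50. Traveler pays $249.50; OOP now $8,596.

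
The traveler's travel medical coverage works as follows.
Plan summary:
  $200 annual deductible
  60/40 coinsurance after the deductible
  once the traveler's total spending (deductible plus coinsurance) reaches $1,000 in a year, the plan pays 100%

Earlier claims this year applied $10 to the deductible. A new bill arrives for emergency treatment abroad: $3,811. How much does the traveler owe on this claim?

Deductible still to meet: $200 − $10 = $190.
After the $190 deductible portion, $3,811 − $190 = $3,621 is subject to coinsurance.
40% of $3,621 = $1,448.40 falls to the traveler.
Traveler responsibility before any cap: $190 + $1,448.40 = $1,638.40.
That would bring total out-of-pocket to $1,648.40, past the $1,000 cap. The traveler is capped at $1,000 − $10 = $990 on this claim.

$990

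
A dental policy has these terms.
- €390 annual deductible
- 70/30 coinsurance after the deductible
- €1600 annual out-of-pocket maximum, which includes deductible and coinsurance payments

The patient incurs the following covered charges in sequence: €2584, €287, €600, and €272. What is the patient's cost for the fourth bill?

€81.60

Bill 1, €2584: €390 finishes the deductible; €2194 goes to coinsurance; coinsurance €2194 × 30% = €658.20. Patient owes €1048.20 (running OOP €1048.20).
Bill 2, €287: deductible met; 30% of €287 = €86.10. Patient owes €86.10 (running OOP €1134.30).
Bill 3, €600: deductible met; 30% of €600 = €180. Patient pays €180; OOP now €1314.30.
Bill 4, €272: 30% coinsurance on €272 = €81.60. Cost to patient: €81.60. OOP to date €1395.90.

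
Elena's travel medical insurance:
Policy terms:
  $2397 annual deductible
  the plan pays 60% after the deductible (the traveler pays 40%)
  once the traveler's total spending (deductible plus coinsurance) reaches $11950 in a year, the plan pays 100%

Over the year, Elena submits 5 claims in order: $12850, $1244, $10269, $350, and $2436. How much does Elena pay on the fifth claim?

$626.60

Bill 1, $12850: $2397 to deductible, leaving $10453; coinsurance $10453 × 40% = $4181.20. Traveler pays $6578.20; OOP now $6578.20.
Bill 2, $1244: 40% coinsurance on $1244 = $497.60. Traveler owes $497.60 (running OOP $7075.80).
Bill 3, $10269: deductible already satisfied, so traveler's share is 40% × $10269 = $4107.60. Traveler pays $4107.60; OOP now $11183.40.
Bill 4, $350: deductible met; 40% of $350 = $140. Traveler owes $140 (running OOP $11323.40).
Bill 5, $2436: deductible already satisfied, so traveler's share is 40% × $2436 = $974.40. Adding that to $11323.40 gives $12297.80, past the $11950 cap; traveler pays only $11950 − $11323.40 = $626.60.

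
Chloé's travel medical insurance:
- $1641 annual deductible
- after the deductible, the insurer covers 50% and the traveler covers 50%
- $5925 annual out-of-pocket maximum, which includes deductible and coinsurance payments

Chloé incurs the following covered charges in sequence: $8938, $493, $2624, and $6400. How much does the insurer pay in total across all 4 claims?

#1 ($8938): deductible takes $1641, $7297 remains; traveler's 50% is $3648.50. Traveler pays $5289.50; OOP now $5289.50. Plan pays $8938 − $5289.50 = $3648.50.
#2 ($493): 50% coinsurance on $493 = $246.50. Cost to traveler: $246.50. OOP to date $5536. Insurer: $493 − $246.50 = $246.50.
#3 ($2624): 50% coinsurance on $2624 = $1312. That would push OOP to $6848, over the $5925 cap, so traveler pays $5925 − $5536 = $389. Insurer: $2624 − $389 = $2235.
#4 ($6400): deductible already satisfied, so traveler's share is 50% × $6400 = $3200. Adding that to $5925 gives $9125, past the $5925 cap; traveler pays only $5925 − $5925 = $0. Insurer: $6400 − $0 = $6400.
Insurer total: $3648.50 + $246.50 + $2235 + $6400 = $12530.

$12530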